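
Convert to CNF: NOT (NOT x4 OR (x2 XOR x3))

x4 AND (NOT x2 OR x3) AND (NOT x3 OR x2)

NOT (NOT x4 OR (x2 XOR x3))
≡ NOT (NOT x4 OR ((x2 OR x3) AND NOT (x2 AND x3)))   [expand XOR]
≡ NOT NOT x4 AND NOT ((x2 OR x3) AND NOT (x2 AND x3))   [De Morgan]
≡ x4 AND NOT ((x2 OR x3) AND NOT (x2 AND x3))   [double negation]
≡ x4 AND (NOT (x2 OR x3) OR NOT NOT (x2 AND x3))   [De Morgan]
≡ x4 AND ((NOT x2 AND NOT x3) OR NOT NOT (x2 AND x3))   [De Morgan]
≡ x4 AND ((NOT x2 AND NOT x3) OR (x2 AND x3))   [double negation]
≡ x4 AND (NOT x2 OR x2) AND (NOT x2 OR x3) AND (NOT x3 OR x2) AND (NOT x3 OR x3)   [distribute OR over AND]
≡ x4 AND (NOT x2 OR x3) AND (NOT x3 OR x2)   [simplify]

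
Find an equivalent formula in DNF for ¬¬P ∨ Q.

P ∨ Q

¬¬P ∨ Q
≡ P ∨ Q   — double negation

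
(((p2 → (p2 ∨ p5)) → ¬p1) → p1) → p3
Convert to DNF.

(((p2 → (p2 ∨ p5)) → ¬p1) → p1) → p3
⇔ ¬(((p2 → (p2 ∨ p5)) → ¬p1) → p1) ∨ p3   (eliminate →)
⇔ ¬(¬((p2 → (p2 ∨ p5)) → ¬p1) ∨ p1) ∨ p3   (eliminate →)
⇔ ¬(¬(¬(p2 → (p2 ∨ p5)) ∨ ¬p1) ∨ p1) ∨ p3   (eliminate →)
⇔ ¬(¬(¬(¬p2 ∨ p2 ∨ p5) ∨ ¬p1) ∨ p1) ∨ p3   (eliminate →)
⇔ (¬¬(¬(¬p2 ∨ p2 ∨ p5) ∨ ¬p1) ∧ ¬p1) ∨ p3   (De Morgan)
⇔ ((¬(¬p2 ∨ p2 ∨ p5) ∨ ¬p1) ∧ ¬p1) ∨ p3   (double negation)
⇔ (((¬¬p2 ∧ ¬p2 ∧ ¬p5) ∨ ¬p1) ∧ ¬p1) ∨ p3   (De Morgan)
⇔ (((p2 ∧ ¬p2 ∧ ¬p5) ∨ ¬p1) ∧ ¬p1) ∨ p3   (double negation)
⇔ (p2 ∧ ¬p2 ∧ ¬p5 ∧ ¬p1) ∨ (¬p1 ∧ ¬p1) ∨ p3   (distribute ∧ over ∨)
⇔ ¬p1 ∨ p3   (simplify)

¬p1 ∨ p3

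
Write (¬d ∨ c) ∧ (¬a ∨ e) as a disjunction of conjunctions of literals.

(¬d ∨ c) ∧ (¬a ∨ e)
⇔ (¬d ∧ ¬a) ∨ (¬d ∧ e) ∨ (c ∧ ¬a) ∨ (c ∧ e)   (distribute ∧ over ∨)

(¬d ∧ ¬a) ∨ (¬d ∧ e) ∨ (c ∧ ¬a) ∨ (c ∧ e)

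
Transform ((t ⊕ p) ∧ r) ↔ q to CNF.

((t ⊕ p) ∧ r) ↔ q
= (((t ⊕ p) ∧ r) → q) ∧ (q → ((t ⊕ p) ∧ r))   [eliminate ↔]
= (¬((t ⊕ p) ∧ r) ∨ q) ∧ (q → ((t ⊕ p) ∧ r))   [eliminate →]
= (¬((t ∨ p) ∧ ¬(t ∧ p) ∧ r) ∨ q) ∧ (q → ((t ⊕ p) ∧ r))   [expand ⊕]
= (¬((t ∨ p) ∧ ¬(t ∧ p) ∧ r) ∨ q) ∧ (¬q ∨ ((t ⊕ p) ∧ r))   [eliminate →]
= (¬((t ∨ p) ∧ ¬(t ∧ p) ∧ r) ∨ q) ∧ (¬q ∨ ((t ∨ p) ∧ ¬(t ∧ p) ∧ r))   [expand ⊕]
= (¬(t ∨ p) ∨ ¬¬(t ∧ p) ∨ ¬r ∨ q) ∧ (¬q ∨ ((t ∨ p) ∧ ¬(t ∧ p) ∧ r))   [De Morgan]
= ((¬t ∧ ¬p) ∨ ¬¬(t ∧ p) ∨ ¬r ∨ q) ∧ (¬q ∨ ((t ∨ p) ∧ ¬(t ∧ p) ∧ r))   [De Morgan]
= ((¬t ∧ ¬p) ∨ (t ∧ p) ∨ ¬r ∨ q) ∧ (¬q ∨ ((t ∨ p) ∧ ¬(t ∧ p) ∧ r))   [double negation]
= ((¬t ∧ ¬p) ∨ (t ∧ p) ∨ ¬r ∨ q) ∧ (¬q ∨ ((t ∨ p) ∧ (¬t ∨ ¬p) ∧ r))   [De Morgan]
= (¬t ∨ t ∨ ¬r ∨ q) ∧ (¬t ∨ p ∨ ¬r ∨ q) ∧ (¬p ∨ t ∨ ¬r ∨ q) ∧ (¬p ∨ p ∨ ¬r ∨ q) ∧ (¬q ∨ t ∨ p) ∧ (¬q ∨ ¬t ∨ ¬p) ∧ (¬q ∨ r)   [distribute ∨ over ∧]
= (¬t ∨ p ∨ ¬r ∨ q) ∧ (¬p ∨ t ∨ ¬r ∨ q) ∧ (¬q ∨ t ∨ p) ∧ (¬q ∨ ¬t ∨ ¬p) ∧ (¬q ∨ r)   [simplify]

(¬t ∨ p ∨ ¬r ∨ q) ∧ (¬p ∨ t ∨ ¬r ∨ q) ∧ (¬q ∨ t ∨ p) ∧ (¬q ∨ ¬t ∨ ¬p) ∧ (¬q ∨ r)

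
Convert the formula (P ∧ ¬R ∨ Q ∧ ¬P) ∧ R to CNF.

(P ∨ Q) ∧ (¬R ∨ Q) ∧ (¬R ∨ ¬P) ∧ R

(P ∧ ¬R ∨ Q ∧ ¬P) ∧ R
≡ (P ∨ Q) ∧ (P ∨ ¬P) ∧ (¬R ∨ Q) ∧ (¬R ∨ ¬P) ∧ R   (distribute ∨ over ∧)
≡ (P ∨ Q) ∧ (¬R ∨ Q) ∧ (¬R ∨ ¬P) ∧ R   (simplify)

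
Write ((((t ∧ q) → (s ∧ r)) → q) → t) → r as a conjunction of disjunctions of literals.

(q ∨ r) ∧ (¬t ∨ r)

((((t ∧ q) → (s ∧ r)) → q) → t) → r
≡ ¬((((t ∧ q) → (s ∧ r)) → q) → t) ∨ r   (eliminate →)
≡ ¬(¬(((t ∧ q) → (s ∧ r)) → q) ∨ t) ∨ r   (eliminate →)
≡ ¬(¬(¬((t ∧ q) → (s ∧ r)) ∨ q) ∨ t) ∨ r   (eliminate →)
≡ ¬(¬(¬(¬(t ∧ q) ∨ (s ∧ r)) ∨ q) ∨ t) ∨ r   (eliminate →)
≡ (¬¬(¬(¬(t ∧ q) ∨ (s ∧ r)) ∨ q) ∧ ¬t) ∨ r   (De Morgan)
≡ ((¬(¬(t ∧ q) ∨ (s ∧ r)) ∨ q) ∧ ¬t) ∨ r   (double negation)
≡ (((¬¬(t ∧ q) ∧ ¬(s ∧ r)) ∨ q) ∧ ¬t) ∨ r   (De Morgan)
≡ (((t ∧ q ∧ ¬(s ∧ r)) ∨ q) ∧ ¬t) ∨ r   (double negation)
≡ (((t ∧ q ∧ (¬s ∨ ¬r)) ∨ q) ∧ ¬t) ∨ r   (De Morgan)
≡ (t ∨ q ∨ r) ∧ (q ∨ q ∨ r) ∧ (¬s ∨ ¬r ∨ q ∨ r) ∧ (¬t ∨ r)   (distribute ∨ over ∧)
≡ (q ∨ r) ∧ (¬t ∨ r)   (simplify)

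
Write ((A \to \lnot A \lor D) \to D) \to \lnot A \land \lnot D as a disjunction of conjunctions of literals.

((A \to \lnot A \lor D) \to D) \to \lnot A \land \lnot D
≡ \lnot ((A \to \lnot A \lor D) \to D) \lor \lnot A \land \lnot D   [eliminate \to]
≡ \lnot (\lnot (A \to \lnot A \lor D) \lor D) \lor \lnot A \land \lnot D   [eliminate \to]
≡ \lnot (\lnot (\lnot A \lor \lnot A \lor D) \lor D) \lor \lnot A \land \lnot D   [eliminate \to]
≡ \lnot \lnot (\lnot A \lor \lnot A \lor D) \land \lnot D \lor \lnot A \land \lnot D   [De Morgan]
≡ (\lnot A \lor \lnot A \lor D) \land \lnot D \lor \lnot A \land \lnot D   [double negation]
≡ \lnot A \land \lnot D \lor \lnot A \land \lnot D \lor D \land \lnot D \lor \lnot A \land \lnot D   [distribute \land over \lor]
≡ \lnot A \land \lnot D   [simplify]

\lnot A \land \lnot D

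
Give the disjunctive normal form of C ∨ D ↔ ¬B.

¬C ∧ ¬D ∧ B ∨ ¬B ∧ C ∨ ¬B ∧ D

C ∨ D ↔ ¬B
≡ (C ∨ D → ¬B) ∧ (¬B → C ∨ D)
≡ (¬(C ∨ D) ∨ ¬B) ∧ (¬B → C ∨ D)
≡ (¬(C ∨ D) ∨ ¬B) ∧ (¬¬B ∨ C ∨ D)
≡ (¬C ∧ ¬D ∨ ¬B) ∧ (¬¬B ∨ C ∨ D)
≡ (¬C ∧ ¬D ∨ ¬B) ∧ (B ∨ C ∨ D)
≡ ¬C ∧ ¬D ∧ B ∨ ¬C ∧ ¬D ∧ C ∨ ¬C ∧ ¬D ∧ D ∨ ¬B ∧ B ∨ ¬B ∧ C ∨ ¬B ∧ D
≡ ¬C ∧ ¬D ∧ B ∨ ¬B ∧ C ∨ ¬B ∧ D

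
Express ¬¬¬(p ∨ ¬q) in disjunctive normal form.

¬p ∧ q

¬¬¬(p ∨ ¬q)
= ¬(p ∨ ¬q)   [double negation]
= ¬p ∧ ¬¬q   [De Morgan]
= ¬p ∧ q   [double negation]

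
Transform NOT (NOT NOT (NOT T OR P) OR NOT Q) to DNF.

T AND NOT P AND Q

NOT (NOT NOT (NOT T OR P) OR NOT Q)
≡ NOT NOT NOT (NOT T OR P) AND NOT NOT Q   [De Morgan]
≡ NOT (NOT T OR P) AND NOT NOT Q   [double negation]
≡ NOT NOT T AND NOT P AND NOT NOT Q   [De Morgan]
≡ T AND NOT P AND NOT NOT Q   [double negation]
≡ T AND NOT P AND Q   [double negation]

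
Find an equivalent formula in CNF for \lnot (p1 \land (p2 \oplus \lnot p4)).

\lnot (p1 \land (p2 \oplus \lnot p4))
= \lnot (p1 \land (p2 \lor \lnot p4) \land \lnot (p2 \land \lnot p4))   [expand \oplus]
= \lnot p1 \lor \lnot (p2 \lor \lnot p4) \lor \lnot \lnot (p2 \land \lnot p4)   [De Morgan]
= \lnot p1 \lor (\lnot p2 \land \lnot \lnot p4) \lor \lnot \lnot (p2 \land \lnot p4)   [De Morgan]
= \lnot p1 \lor (\lnot p2 \land p4) \lor \lnot \lnot (p2 \land \lnot p4)   [double negation]
= \lnot p1 \lor (\lnot p2 \land p4) \lor (p2 \land \lnot p4)   [double negation]
= (\lnot p1 \lor \lnot p2 \lor p2) \land (\lnot p1 \lor \lnot p2 \lor \lnot p4) \land (\lnot p1 \lor p4 \lor p2) \land (\lnot p1 \lor p4 \lor \lnot p4)   [distribute \lor over \land]
= (\lnot p1 \lor \lnot p2 \lor \lnot p4) \land (\lnot p1 \lor p4 \lor p2)   [simplify]

(\lnot p1 \lor \lnot p2 \lor \lnot p4) \land (\lnot p1 \lor p4 \lor p2)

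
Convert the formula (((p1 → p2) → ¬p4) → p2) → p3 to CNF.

(p1 ∨ ¬p4 ∨ p3) ∧ (¬p2 ∨ p3)

(((p1 → p2) → ¬p4) → p2) → p3
= ¬(((p1 → p2) → ¬p4) → p2) ∨ p3   (eliminate →)
= ¬(¬((p1 → p2) → ¬p4) ∨ p2) ∨ p3   (eliminate →)
= ¬(¬(¬(p1 → p2) ∨ ¬p4) ∨ p2) ∨ p3   (eliminate →)
= ¬(¬(¬(¬p1 ∨ p2) ∨ ¬p4) ∨ p2) ∨ p3   (eliminate →)
= ¬¬(¬(¬p1 ∨ p2) ∨ ¬p4) ∧ ¬p2 ∨ p3   (De Morgan)
= (¬(¬p1 ∨ p2) ∨ ¬p4) ∧ ¬p2 ∨ p3   (double negation)
= (¬¬p1 ∧ ¬p2 ∨ ¬p4) ∧ ¬p2 ∨ p3   (De Morgan)
= (p1 ∧ ¬p2 ∨ ¬p4) ∧ ¬p2 ∨ p3   (double negation)
= (p1 ∨ ¬p4 ∨ p3) ∧ (¬p2 ∨ ¬p4 ∨ p3) ∧ (¬p2 ∨ p3)   (distribute ∨ over ∧)
= (p1 ∨ ¬p4 ∨ p3) ∧ (¬p2 ∨ p3)   (simplify)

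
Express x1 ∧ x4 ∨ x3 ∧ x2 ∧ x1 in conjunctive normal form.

x1 ∧ x4 ∨ x3 ∧ x2 ∧ x1
≡ (x1 ∨ x3) ∧ (x1 ∨ x2) ∧ (x1 ∨ x1) ∧ (x4 ∨ x3) ∧ (x4 ∨ x2) ∧ (x4 ∨ x1)   [distribute ∨ over ∧]
≡ x1 ∧ (x4 ∨ x3) ∧ (x4 ∨ x2)   [simplify]

x1 ∧ (x4 ∨ x3) ∧ (x4 ∨ x2)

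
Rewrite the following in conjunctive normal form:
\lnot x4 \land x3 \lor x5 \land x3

(\lnot x4 \lor x5) \land x3

\lnot x4 \land x3 \lor x5 \land x3
≡ (\lnot x4 \lor x5) \land (\lnot x4 \lor x3) \land (x3 \lor x5) \land (x3 \lor x3)   [distribute \lor over \land]
≡ (\lnot x4 \lor x5) \land x3   [simplify]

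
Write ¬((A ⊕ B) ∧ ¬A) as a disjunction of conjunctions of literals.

(¬A ∧ ¬B) ∨ A

¬((A ⊕ B) ∧ ¬A)
≡ ¬(((A ∧ ¬B) ∨ (¬A ∧ B)) ∧ ¬A)   — expand ⊕
≡ ¬((A ∧ ¬B) ∨ (¬A ∧ B)) ∨ ¬¬A   — De Morgan
≡ (¬(A ∧ ¬B) ∧ ¬(¬A ∧ B)) ∨ ¬¬A   — De Morgan
≡ ((¬A ∨ ¬¬B) ∧ ¬(¬A ∧ B)) ∨ ¬¬A   — De Morgan
≡ ((¬A ∨ B) ∧ ¬(¬A ∧ B)) ∨ ¬¬A   — double negation
≡ ((¬A ∨ B) ∧ (¬¬A ∨ ¬B)) ∨ ¬¬A   — De Morgan
≡ ((¬A ∨ B) ∧ (A ∨ ¬B)) ∨ ¬¬A   — double negation
≡ ((¬A ∨ B) ∧ (A ∨ ¬B)) ∨ A   — double negation
≡ (¬A ∧ A) ∨ (¬A ∧ ¬B) ∨ (B ∧ A) ∨ (B ∧ ¬B) ∨ A   — distribute ∧ over ∨
≡ (¬A ∧ ¬B) ∨ A   — simplify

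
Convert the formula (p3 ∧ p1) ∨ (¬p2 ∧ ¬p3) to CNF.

(p3 ∧ p1) ∨ (¬p2 ∧ ¬p3)
≡ (p3 ∨ ¬p2) ∧ (p3 ∨ ¬p3) ∧ (p1 ∨ ¬p2) ∧ (p1 ∨ ¬p3)   [distribute ∨ over ∧]
≡ (p3 ∨ ¬p2) ∧ (p1 ∨ ¬p2) ∧ (p1 ∨ ¬p3)   [simplify]

(p3 ∨ ¬p2) ∧ (p1 ∨ ¬p2) ∧ (p1 ∨ ¬p3)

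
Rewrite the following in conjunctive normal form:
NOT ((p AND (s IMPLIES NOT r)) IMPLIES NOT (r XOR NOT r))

p AND (NOT s OR NOT r)

NOT ((p AND (s IMPLIES NOT r)) IMPLIES NOT (r XOR NOT r))
⇔ NOT (NOT (p AND (s IMPLIES NOT r)) OR NOT (r XOR NOT r))
⇔ NOT (NOT (p AND (NOT s OR NOT r)) OR NOT (r XOR NOT r))
⇔ NOT (NOT (p AND (NOT s OR NOT r)) OR NOT ((r OR NOT r) AND NOT (r AND NOT r)))
⇔ NOT NOT (p AND (NOT s OR NOT r)) AND NOT NOT ((r OR NOT r) AND NOT (r AND NOT r))
⇔ p AND (NOT s OR NOT r) AND NOT NOT ((r OR NOT r) AND NOT (r AND NOT r))
⇔ p AND (NOT s OR NOT r) AND (r OR NOT r) AND NOT (r AND NOT r)
⇔ p AND (NOT s OR NOT r) AND (r OR NOT r) AND (NOT r OR NOT NOT r)
⇔ p AND (NOT s OR NOT r) AND (r OR NOT r) AND (NOT r OR r)
⇔ p AND (NOT s OR NOT r)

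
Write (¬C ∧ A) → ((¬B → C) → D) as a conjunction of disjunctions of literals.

C ∨ ¬A ∨ ¬B ∨ D

(¬C ∧ A) → ((¬B → C) → D)
= ¬(¬C ∧ A) ∨ ((¬B → C) → D)   [eliminate →]
= ¬(¬C ∧ A) ∨ ¬(¬B → C) ∨ D   [eliminate →]
= ¬(¬C ∧ A) ∨ ¬(¬¬B ∨ C) ∨ D   [eliminate →]
= ¬¬C ∨ ¬A ∨ ¬(¬¬B ∨ C) ∨ D   [De Morgan]
= C ∨ ¬A ∨ ¬(¬¬B ∨ C) ∨ D   [double negation]
= C ∨ ¬A ∨ (¬¬¬B ∧ ¬C) ∨ D   [De Morgan]
= C ∨ ¬A ∨ (¬B ∧ ¬C) ∨ D   [double negation]
= (C ∨ ¬A ∨ ¬B ∨ D) ∧ (C ∨ ¬A ∨ ¬C ∨ D)   [distribute ∨ over ∧]
= C ∨ ¬A ∨ ¬B ∨ D   [simplify]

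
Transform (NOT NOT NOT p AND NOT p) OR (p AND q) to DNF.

NOT p OR (p AND q)

(NOT NOT NOT p AND NOT p) OR (p AND q)
≡ (NOT p AND NOT p) OR (p AND q)
≡ NOT p OR (p AND q)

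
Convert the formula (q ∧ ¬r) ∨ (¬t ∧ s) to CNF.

(q ∧ ¬r) ∨ (¬t ∧ s)
⇔ (q ∨ ¬t) ∧ (q ∨ s) ∧ (¬r ∨ ¬t) ∧ (¬r ∨ s)   — distribute ∨ over ∧

(q ∨ ¬t) ∧ (q ∨ s) ∧ (¬r ∨ ¬t) ∧ (¬r ∨ s)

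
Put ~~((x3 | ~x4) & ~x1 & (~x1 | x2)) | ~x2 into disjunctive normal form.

(x3 & ~x1) | (~x4 & ~x1) | ~x2

~~((x3 | ~x4) & ~x1 & (~x1 | x2)) | ~x2
≡ ((x3 | ~x4) & ~x1 & (~x1 | x2)) | ~x2   — double negation
≡ (x3 & ~x1 & ~x1) | (x3 & ~x1 & x2) | (~x4 & ~x1 & ~x1) | (~x4 & ~x1 & x2) | ~x2   — distribute & over |
≡ (x3 & ~x1) | (~x4 & ~x1) | ~x2   — simplify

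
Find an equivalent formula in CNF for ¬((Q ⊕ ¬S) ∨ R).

(¬Q ∨ ¬S) ∧ (S ∨ Q) ∧ ¬R

¬((Q ⊕ ¬S) ∨ R)
= ¬(((Q ∨ ¬S) ∧ ¬(Q ∧ ¬S)) ∨ R)   [expand ⊕]
= ¬((Q ∨ ¬S) ∧ ¬(Q ∧ ¬S)) ∧ ¬R   [De Morgan]
= (¬(Q ∨ ¬S) ∨ ¬¬(Q ∧ ¬S)) ∧ ¬R   [De Morgan]
= ((¬Q ∧ ¬¬S) ∨ ¬¬(Q ∧ ¬S)) ∧ ¬R   [De Morgan]
= ((¬Q ∧ S) ∨ ¬¬(Q ∧ ¬S)) ∧ ¬R   [double negation]
= ((¬Q ∧ S) ∨ (Q ∧ ¬S)) ∧ ¬R   [double negation]
= (¬Q ∨ Q) ∧ (¬Q ∨ ¬S) ∧ (S ∨ Q) ∧ (S ∨ ¬S) ∧ ¬R   [distribute ∨ over ∧]
= (¬Q ∨ ¬S) ∧ (S ∨ Q) ∧ ¬R   [simplify]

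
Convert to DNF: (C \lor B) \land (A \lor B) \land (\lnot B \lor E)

(C \land A \land \lnot B) \lor (C \land A \land E) \lor (B \land E)

(C \lor B) \land (A \lor B) \land (\lnot B \lor E)
≡ (C \land A \land \lnot B) \lor (C \land A \land E) \lor (C \land B \land \lnot B) \lor (C \land B \land E) \lor (B \land A \land \lnot B) \lor (B \land A \land E) \lor (B \land B \land \lnot B) \lor (B \land B \land E)   [distribute \land over \lor]
≡ (C \land A \land \lnot B) \lor (C \land A \land E) \lor (B \land E)   [simplify]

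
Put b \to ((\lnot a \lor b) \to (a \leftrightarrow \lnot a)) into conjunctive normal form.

(\lnot b \lor a) \land (\lnot b \lor \lnot a)

b \to ((\lnot a \lor b) \to (a \leftrightarrow \lnot a))
≡ \lnot b \lor ((\lnot a \lor b) \to (a \leftrightarrow \lnot a))
≡ \lnot b \lor \lnot (\lnot a \lor b) \lor (a \leftrightarrow \lnot a)
≡ \lnot b \lor \lnot (\lnot a \lor b) \lor ((a \to \lnot a) \land (\lnot a \to a))
≡ \lnot b \lor \lnot (\lnot a \lor b) \lor ((\lnot a \lor \lnot a) \land (\lnot a \to a))
≡ \lnot b \lor \lnot (\lnot a \lor b) \lor ((\lnot a \lor \lnot a) \land (\lnot \lnot a \lor a))
≡ \lnot b \lor (\lnot \lnot a \land \lnot b) \lor ((\lnot a \lor \lnot a) \land (\lnot \lnot a \lor a))
≡ \lnot b \lor (a \land \lnot b) \lor ((\lnot a \lor \lnot a) \land (\lnot \lnot a \lor a))
≡ \lnot b \lor (a \land \lnot b) \lor ((\lnot a \lor \lnot a) \land (a \lor a))
≡ (\lnot b \lor a \lor \lnot a \lor \lnot a) \land (\lnot b \lor a \lor a \lor a) \land (\lnot b \lor \lnot b \lor \lnot a \lor \lnot a) \land (\lnot b \lor \lnot b \lor a \lor a)
≡ (\lnot b \lor a) \land (\lnot b \lor \lnot a)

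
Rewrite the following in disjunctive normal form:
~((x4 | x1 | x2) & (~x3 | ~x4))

(~x4 & ~x1 & ~x2) | (x3 & x4)

~((x4 | x1 | x2) & (~x3 | ~x4))
= ~(x4 | x1 | x2) | ~(~x3 | ~x4)   [De Morgan]
= (~x4 & ~x1 & ~x2) | ~(~x3 | ~x4)   [De Morgan]
= (~x4 & ~x1 & ~x2) | (~~x3 & ~~x4)   [De Morgan]
= (~x4 & ~x1 & ~x2) | (x3 & ~~x4)   [double negation]
= (~x4 & ~x1 & ~x2) | (x3 & x4)   [double negation]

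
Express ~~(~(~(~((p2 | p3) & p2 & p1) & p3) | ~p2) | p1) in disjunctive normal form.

~~(~(~(~((p2 | p3) & p2 & p1) & p3) | ~p2) | p1)
⇔ ~(~(~((p2 | p3) & p2 & p1) & p3) | ~p2) | p1
⇔ (~~(~((p2 | p3) & p2 & p1) & p3) & ~~p2) | p1
⇔ (~((p2 | p3) & p2 & p1) & p3 & ~~p2) | p1
⇔ ((~(p2 | p3) | ~p2 | ~p1) & p3 & ~~p2) | p1
⇔ (((~p2 & ~p3) | ~p2 | ~p1) & p3 & ~~p2) | p1
⇔ (((~p2 & ~p3) | ~p2 | ~p1) & p3 & p2) | p1
⇔ (~p2 & ~p3 & p3 & p2) | (~p2 & p3 & p2) | (~p1 & p3 & p2) | p1
⇔ (~p1 & p3 & p2) | p1

(~p1 & p3 & p2) | p1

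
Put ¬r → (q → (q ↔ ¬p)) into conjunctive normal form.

r ∨ ¬q ∨ ¬p

¬r → (q → (q ↔ ¬p))
≡ ¬¬r ∨ (q → (q ↔ ¬p))   [eliminate →]
≡ ¬¬r ∨ ¬q ∨ (q ↔ ¬p)   [eliminate →]
≡ ¬¬r ∨ ¬q ∨ ((q → ¬p) ∧ (¬p → q))   [eliminate ↔]
≡ ¬¬r ∨ ¬q ∨ ((¬q ∨ ¬p) ∧ (¬p → q))   [eliminate →]
≡ ¬¬r ∨ ¬q ∨ ((¬q ∨ ¬p) ∧ (¬¬p ∨ q))   [eliminate →]
≡ r ∨ ¬q ∨ ((¬q ∨ ¬p) ∧ (¬¬p ∨ q))   [double negation]
≡ r ∨ ¬q ∨ ((¬q ∨ ¬p) ∧ (p ∨ q))   [double negation]
≡ (r ∨ ¬q ∨ ¬q ∨ ¬p) ∧ (r ∨ ¬q ∨ p ∨ q)   [distribute ∨ over ∧]
≡ r ∨ ¬q ∨ ¬p   [simplify]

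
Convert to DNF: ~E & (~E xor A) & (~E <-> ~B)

~E & ~A & ~B

~E & (~E xor A) & (~E <-> ~B)
≡ ~E & ((~E & ~A) | (~~E & A)) & (~E <-> ~B)   — expand xor
≡ ~E & ((~E & ~A) | (~~E & A)) & (~E -> ~B) & (~B -> ~E)   — eliminate <->
≡ ~E & ((~E & ~A) | (~~E & A)) & (~~E | ~B) & (~B -> ~E)   — eliminate ->
≡ ~E & ((~E & ~A) | (~~E & A)) & (~~E | ~B) & (~~B | ~E)   — eliminate ->
≡ ~E & ((~E & ~A) | (E & A)) & (~~E | ~B) & (~~B | ~E)   — double negation
≡ ~E & ((~E & ~A) | (E & A)) & (E | ~B) & (~~B | ~E)   — double negation
≡ ~E & ((~E & ~A) | (E & A)) & (E | ~B) & (B | ~E)   — double negation
≡ (~E & ~E & ~A & E & B) | (~E & ~E & ~A & E & ~E) | (~E & ~E & ~A & ~B & B) | (~E & ~E & ~A & ~B & ~E) | (~E & E & A & E & B) | (~E & E & A & E & ~E) | (~E & E & A & ~B & B) | (~E & E & A & ~B & ~E)   — distribute & over |
≡ ~E & ~A & ~B   — simplify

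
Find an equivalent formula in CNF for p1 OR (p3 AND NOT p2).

(p1 OR p3) AND (p1 OR NOT p2)

p1 OR (p3 AND NOT p2)
≡ (p1 OR p3) AND (p1 OR NOT p2)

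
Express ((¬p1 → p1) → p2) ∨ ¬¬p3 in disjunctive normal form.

((¬p1 → p1) → p2) ∨ ¬¬p3
≡ ¬(¬p1 → p1) ∨ p2 ∨ ¬¬p3
≡ ¬(¬¬p1 ∨ p1) ∨ p2 ∨ ¬¬p3
≡ (¬¬¬p1 ∧ ¬p1) ∨ p2 ∨ ¬¬p3
≡ (¬p1 ∧ ¬p1) ∨ p2 ∨ ¬¬p3
≡ (¬p1 ∧ ¬p1) ∨ p2 ∨ p3
≡ ¬p1 ∨ p2 ∨ p3

¬p1 ∨ p2 ∨ p3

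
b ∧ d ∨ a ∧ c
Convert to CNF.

(b ∨ a) ∧ (b ∨ c) ∧ (d ∨ a) ∧ (d ∨ c)

b ∧ d ∨ a ∧ c
⇔ (b ∨ a) ∧ (b ∨ c) ∧ (d ∨ a) ∧ (d ∨ c)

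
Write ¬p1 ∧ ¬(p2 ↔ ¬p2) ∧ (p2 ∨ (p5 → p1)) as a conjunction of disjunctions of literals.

¬p1 ∧ ¬(p2 ↔ ¬p2) ∧ (p2 ∨ (p5 → p1))
≡ ¬p1 ∧ ¬((p2 → ¬p2) ∧ (¬p2 → p2)) ∧ (p2 ∨ (p5 → p1))   (eliminate ↔)
≡ ¬p1 ∧ ¬((¬p2 ∨ ¬p2) ∧ (¬p2 → p2)) ∧ (p2 ∨ (p5 → p1))   (eliminate →)
≡ ¬p1 ∧ ¬((¬p2 ∨ ¬p2) ∧ (¬¬p2 ∨ p2)) ∧ (p2 ∨ (p5 → p1))   (eliminate →)
≡ ¬p1 ∧ ¬((¬p2 ∨ ¬p2) ∧ (¬¬p2 ∨ p2)) ∧ (p2 ∨ ¬p5 ∨ p1)   (eliminate →)
≡ ¬p1 ∧ (¬(¬p2 ∨ ¬p2) ∨ ¬(¬¬p2 ∨ p2)) ∧ (p2 ∨ ¬p5 ∨ p1)   (De Morgan)
≡ ¬p1 ∧ ((¬¬p2 ∧ ¬¬p2) ∨ ¬(¬¬p2 ∨ p2)) ∧ (p2 ∨ ¬p5 ∨ p1)   (De Morgan)
≡ ¬p1 ∧ ((p2 ∧ ¬¬p2) ∨ ¬(¬¬p2 ∨ p2)) ∧ (p2 ∨ ¬p5 ∨ p1)   (double negation)
≡ ¬p1 ∧ ((p2 ∧ p2) ∨ ¬(¬¬p2 ∨ p2)) ∧ (p2 ∨ ¬p5 ∨ p1)   (double negation)
≡ ¬p1 ∧ ((p2 ∧ p2) ∨ (¬¬¬p2 ∧ ¬p2)) ∧ (p2 ∨ ¬p5 ∨ p1)   (De Morgan)
≡ ¬p1 ∧ ((p2 ∧ p2) ∨ (¬p2 ∧ ¬p2)) ∧ (p2 ∨ ¬p5 ∨ p1)   (double negation)
≡ ¬p1 ∧ (p2 ∨ ¬p2) ∧ (p2 ∨ ¬p2) ∧ (p2 ∨ ¬p2) ∧ (p2 ∨ ¬p2) ∧ (p2 ∨ ¬p5 ∨ p1)   (distribute ∨ over ∧)
≡ ¬p1 ∧ (p2 ∨ ¬p5 ∨ p1)   (simplify)

¬p1 ∧ (p2 ∨ ¬p5 ∨ p1)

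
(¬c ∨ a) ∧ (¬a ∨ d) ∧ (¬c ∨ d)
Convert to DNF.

(¬c ∨ a) ∧ (¬a ∨ d) ∧ (¬c ∨ d)
≡ ¬c ∧ ¬a ∧ ¬c ∨ ¬c ∧ ¬a ∧ d ∨ ¬c ∧ d ∧ ¬c ∨ ¬c ∧ d ∧ d ∨ a ∧ ¬a ∧ ¬c ∨ a ∧ ¬a ∧ d ∨ a ∧ d ∧ ¬c ∨ a ∧ d ∧ d   (distribute ∧ over ∨)
≡ ¬c ∧ ¬a ∨ ¬c ∧ d ∨ a ∧ d   (simplify)

¬c ∧ ¬a ∨ ¬c ∧ d ∨ a ∧ d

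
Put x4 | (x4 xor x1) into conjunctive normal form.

x4 | x1

x4 | (x4 xor x1)
⇔ x4 | ((x4 | x1) & ~(x4 & x1))   — expand xor
⇔ x4 | ((x4 | x1) & (~x4 | ~x1))   — De Morgan
⇔ (x4 | x4 | x1) & (x4 | ~x4 | ~x1)   — distribute | over &
⇔ x4 | x1   — simplify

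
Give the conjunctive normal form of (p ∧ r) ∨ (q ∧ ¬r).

(p ∨ q) ∧ (p ∨ ¬r) ∧ (r ∨ q)

(p ∧ r) ∨ (q ∧ ¬r)
⇔ (p ∨ q) ∧ (p ∨ ¬r) ∧ (r ∨ q) ∧ (r ∨ ¬r)   (distribute ∨ over ∧)
⇔ (p ∨ q) ∧ (p ∨ ¬r) ∧ (r ∨ q)   (simplify)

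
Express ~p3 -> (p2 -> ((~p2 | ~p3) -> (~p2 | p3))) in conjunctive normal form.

~p3 -> (p2 -> ((~p2 | ~p3) -> (~p2 | p3)))
≡ ~~p3 | (p2 -> ((~p2 | ~p3) -> (~p2 | p3)))
≡ ~~p3 | ~p2 | ((~p2 | ~p3) -> (~p2 | p3))
≡ ~~p3 | ~p2 | ~(~p2 | ~p3) | ~p2 | p3
≡ p3 | ~p2 | ~(~p2 | ~p3) | ~p2 | p3
≡ p3 | ~p2 | (~~p2 & ~~p3) | ~p2 | p3
≡ p3 | ~p2 | (p2 & ~~p3) | ~p2 | p3
≡ p3 | ~p2 | (p2 & p3) | ~p2 | p3
≡ (p3 | ~p2 | p2 | ~p2 | p3) & (p3 | ~p2 | p3 | ~p2 | p3)
≡ p3 | ~p2

p3 | ~p2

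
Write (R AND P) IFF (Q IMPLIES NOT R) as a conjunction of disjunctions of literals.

(R AND P) IFF (Q IMPLIES NOT R)
≡ ((R AND P) IMPLIES (Q IMPLIES NOT R)) AND ((Q IMPLIES NOT R) IMPLIES (R AND P))   [eliminate IFF]
≡ (NOT (R AND P) OR (Q IMPLIES NOT R)) AND ((Q IMPLIES NOT R) IMPLIES (R AND P))   [eliminate IMPLIES]
≡ (NOT (R AND P) OR NOT Q OR NOT R) AND ((Q IMPLIES NOT R) IMPLIES (R AND P))   [eliminate IMPLIES]
≡ (NOT (R AND P) OR NOT Q OR NOT R) AND (NOT (Q IMPLIES NOT R) OR (R AND P))   [eliminate IMPLIES]
≡ (NOT (R AND P) OR NOT Q OR NOT R) AND (NOT (NOT Q OR NOT R) OR (R AND P))   [eliminate IMPLIES]
≡ (NOT R OR NOT P OR NOT Q OR NOT R) AND (NOT (NOT Q OR NOT R) OR (R AND P))   [De Morgan]
≡ (NOT R OR NOT P OR NOT Q OR NOT R) AND ((NOT NOT Q AND NOT NOT R) OR (R AND P))   [De Morgan]
≡ (NOT R OR NOT P OR NOT Q OR NOT R) AND ((Q AND NOT NOT R) OR (R AND P))   [double negation]
≡ (NOT R OR NOT P OR NOT Q OR NOT R) AND ((Q AND R) OR (R AND P))   [double negation]
≡ (NOT R OR NOT P OR NOT Q OR NOT R) AND (Q OR R) AND (Q OR P) AND (R OR R) AND (R OR P)   [distribute OR over AND]
≡ (NOT R OR NOT P OR NOT Q) AND (Q OR P) AND R   [simplify]

(NOT R OR NOT P OR NOT Q) AND (Q OR P) AND R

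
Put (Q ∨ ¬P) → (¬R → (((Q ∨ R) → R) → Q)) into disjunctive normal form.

(Q ∨ ¬P) → (¬R → (((Q ∨ R) → R) → Q))
= ¬(Q ∨ ¬P) ∨ (¬R → (((Q ∨ R) → R) → Q))   — eliminate →
= ¬(Q ∨ ¬P) ∨ ¬¬R ∨ (((Q ∨ R) → R) → Q)   — eliminate →
= ¬(Q ∨ ¬P) ∨ ¬¬R ∨ ¬((Q ∨ R) → R) ∨ Q   — eliminate →
= ¬(Q ∨ ¬P) ∨ ¬¬R ∨ ¬(¬(Q ∨ R) ∨ R) ∨ Q   — eliminate →
= (¬Q ∧ ¬¬P) ∨ ¬¬R ∨ ¬(¬(Q ∨ R) ∨ R) ∨ Q   — De Morgan
= (¬Q ∧ P) ∨ ¬¬R ∨ ¬(¬(Q ∨ R) ∨ R) ∨ Q   — double negation
= (¬Q ∧ P) ∨ R ∨ ¬(¬(Q ∨ R) ∨ R) ∨ Q   — double negation
= (¬Q ∧ P) ∨ R ∨ (¬¬(Q ∨ R) ∧ ¬R) ∨ Q   — De Morgan
= (¬Q ∧ P) ∨ R ∨ ((Q ∨ R) ∧ ¬R) ∨ Q   — double negation
= (¬Q ∧ P) ∨ R ∨ (Q ∧ ¬R) ∨ (R ∧ ¬R) ∨ Q   — distribute ∧ over ∨
= (¬Q ∧ P) ∨ R ∨ Q   — simplify

(¬Q ∧ P) ∨ R ∨ Q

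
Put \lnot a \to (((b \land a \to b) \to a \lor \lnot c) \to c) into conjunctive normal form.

a \lor c

\lnot a \to (((b \land a \to b) \to a \lor \lnot c) \to c)
⇔ \lnot \lnot a \lor (((b \land a \to b) \to a \lor \lnot c) \to c)   — eliminate \to
⇔ \lnot \lnot a \lor \lnot ((b \land a \to b) \to a \lor \lnot c) \lor c   — eliminate \to
⇔ \lnot \lnot a \lor \lnot (\lnot (b \land a \to b) \lor a \lor \lnot c) \lor c   — eliminate \to
⇔ \lnot \lnot a \lor \lnot (\lnot (\lnot (b \land a) \lor b) \lor a \lor \lnot c) \lor c   — eliminate \to
⇔ a \lor \lnot (\lnot (\lnot (b \land a) \lor b) \lor a \lor \lnot c) \lor c   — double negation
⇔ a \lor \lnot \lnot (\lnot (b \land a) \lor b) \land \lnot a \land \lnot \lnot c \lor c   — De Morgan
⇔ a \lor (\lnot (b \land a) \lor b) \land \lnot a \land \lnot \lnot c \lor c   — double negation
⇔ a \lor (\lnot b \lor \lnot a \lor b) \land \lnot a \land \lnot \lnot c \lor c   — De Morgan
⇔ a \lor (\lnot b \lor \lnot a \lor b) \land \lnot a \land c \lor c   — double negation
⇔ (a \lor \lnot b \lor \lnot a \lor b \lor c) \land (a \lor \lnot a \lor c) \land (a \lor c \lor c)   — distribute \lor over \land
⇔ a \lor c   — simplify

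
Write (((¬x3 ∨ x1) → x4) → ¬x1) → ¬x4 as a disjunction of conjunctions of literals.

(((¬x3 ∨ x1) → x4) → ¬x1) → ¬x4
≡ ¬(((¬x3 ∨ x1) → x4) → ¬x1) ∨ ¬x4   [eliminate →]
≡ ¬(¬((¬x3 ∨ x1) → x4) ∨ ¬x1) ∨ ¬x4   [eliminate →]
≡ ¬(¬(¬(¬x3 ∨ x1) ∨ x4) ∨ ¬x1) ∨ ¬x4   [eliminate →]
≡ (¬¬(¬(¬x3 ∨ x1) ∨ x4) ∧ ¬¬x1) ∨ ¬x4   [De Morgan]
≡ ((¬(¬x3 ∨ x1) ∨ x4) ∧ ¬¬x1) ∨ ¬x4   [double negation]
≡ (((¬¬x3 ∧ ¬x1) ∨ x4) ∧ ¬¬x1) ∨ ¬x4   [De Morgan]
≡ (((x3 ∧ ¬x1) ∨ x4) ∧ ¬¬x1) ∨ ¬x4   [double negation]
≡ (((x3 ∧ ¬x1) ∨ x4) ∧ x1) ∨ ¬x4   [double negation]
≡ (x3 ∧ ¬x1 ∧ x1) ∨ (x4 ∧ x1) ∨ ¬x4   [distribute ∧ over ∨]
≡ (x4 ∧ x1) ∨ ¬x4   [simplify]

(x4 ∧ x1) ∨ ¬x4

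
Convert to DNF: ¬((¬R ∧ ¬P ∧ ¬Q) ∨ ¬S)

(R ∧ S) ∨ (P ∧ S) ∨ (Q ∧ S)

¬((¬R ∧ ¬P ∧ ¬Q) ∨ ¬S)
≡ ¬(¬R ∧ ¬P ∧ ¬Q) ∧ ¬¬S   [De Morgan]
≡ (¬¬R ∨ ¬¬P ∨ ¬¬Q) ∧ ¬¬S   [De Morgan]
≡ (R ∨ ¬¬P ∨ ¬¬Q) ∧ ¬¬S   [double negation]
≡ (R ∨ P ∨ ¬¬Q) ∧ ¬¬S   [double negation]
≡ (R ∨ P ∨ Q) ∧ ¬¬S   [double negation]
≡ (R ∨ P ∨ Q) ∧ S   [double negation]
≡ (R ∧ S) ∨ (P ∧ S) ∨ (Q ∧ S)   [distribute ∧ over ∨]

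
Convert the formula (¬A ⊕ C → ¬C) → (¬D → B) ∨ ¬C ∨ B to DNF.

(¬A ⊕ C → ¬C) → (¬D → B) ∨ ¬C ∨ B
≡ ¬(¬A ⊕ C → ¬C) ∨ (¬D → B) ∨ ¬C ∨ B   — eliminate →
≡ ¬(¬(¬A ⊕ C) ∨ ¬C) ∨ (¬D → B) ∨ ¬C ∨ B   — eliminate →
≡ ¬(¬(¬A ∧ ¬C ∨ ¬¬A ∧ C) ∨ ¬C) ∨ (¬D → B) ∨ ¬C ∨ B   — expand ⊕
≡ ¬(¬(¬A ∧ ¬C ∨ ¬¬A ∧ C) ∨ ¬C) ∨ ¬¬D ∨ B ∨ ¬C ∨ B   — eliminate →
≡ ¬¬(¬A ∧ ¬C ∨ ¬¬A ∧ C) ∧ ¬¬C ∨ ¬¬D ∨ B ∨ ¬C ∨ B   — De Morgan
≡ (¬A ∧ ¬C ∨ ¬¬A ∧ C) ∧ ¬¬C ∨ ¬¬D ∨ B ∨ ¬C ∨ B   — double negation
≡ (¬A ∧ ¬C ∨ A ∧ C) ∧ ¬¬C ∨ ¬¬D ∨ B ∨ ¬C ∨ B   — double negation
≡ (¬A ∧ ¬C ∨ A ∧ C) ∧ C ∨ ¬¬D ∨ B ∨ ¬C ∨ B   — double negation
≡ (¬A ∧ ¬C ∨ A ∧ C) ∧ C ∨ D ∨ B ∨ ¬C ∨ B   — double negation
≡ ¬A ∧ ¬C ∧ C ∨ A ∧ C ∧ C ∨ D ∨ B ∨ ¬C ∨ B   — distribute ∧ over ∨
≡ A ∧ C ∨ D ∨ B ∨ ¬C   — simplify

A ∧ C ∨ D ∨ B ∨ ¬C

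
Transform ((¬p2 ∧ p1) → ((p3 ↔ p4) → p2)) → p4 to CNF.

((¬p2 ∧ p1) → ((p3 ↔ p4) → p2)) → p4
≡ ¬((¬p2 ∧ p1) → ((p3 ↔ p4) → p2)) ∨ p4   — eliminate →
≡ ¬(¬(¬p2 ∧ p1) ∨ ((p3 ↔ p4) → p2)) ∨ p4   — eliminate →
≡ ¬(¬(¬p2 ∧ p1) ∨ ¬(p3 ↔ p4) ∨ p2) ∨ p4   — eliminate →
≡ ¬(¬(¬p2 ∧ p1) ∨ ¬((p3 → p4) ∧ (p4 → p3)) ∨ p2) ∨ p4   — eliminate ↔
≡ ¬(¬(¬p2 ∧ p1) ∨ ¬((¬p3 ∨ p4) ∧ (p4 → p3)) ∨ p2) ∨ p4   — eliminate →
≡ ¬(¬(¬p2 ∧ p1) ∨ ¬((¬p3 ∨ p4) ∧ (¬p4 ∨ p3)) ∨ p2) ∨ p4   — eliminate →
≡ (¬¬(¬p2 ∧ p1) ∧ ¬¬((¬p3 ∨ p4) ∧ (¬p4 ∨ p3)) ∧ ¬p2) ∨ p4   — De Morgan
≡ (¬p2 ∧ p1 ∧ ¬¬((¬p3 ∨ p4) ∧ (¬p4 ∨ p3)) ∧ ¬p2) ∨ p4   — double negation
≡ (¬p2 ∧ p1 ∧ (¬p3 ∨ p4) ∧ (¬p4 ∨ p3) ∧ ¬p2) ∨ p4   — double negation
≡ (¬p2 ∨ p4) ∧ (p1 ∨ p4) ∧ (¬p3 ∨ p4 ∨ p4) ∧ (¬p4 ∨ p3 ∨ p4) ∧ (¬p2 ∨ p4)   — distribute ∨ over ∧
≡ (¬p2 ∨ p4) ∧ (p1 ∨ p4) ∧ (¬p3 ∨ p4)   — simplify

(¬p2 ∨ p4) ∧ (p1 ∨ p4) ∧ (¬p3 ∨ p4)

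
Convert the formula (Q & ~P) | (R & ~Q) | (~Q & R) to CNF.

(Q & ~P) | (R & ~Q) | (~Q & R)
⇔ (Q | R | ~Q) & (Q | R | R) & (Q | ~Q | ~Q) & (Q | ~Q | R) & (~P | R | ~Q) & (~P | R | R) & (~P | ~Q | ~Q) & (~P | ~Q | R)   — distribute | over &
⇔ (Q | R) & (~P | R) & (~P | ~Q)   — simplify

(Q | R) & (~P | R) & (~P | ~Q)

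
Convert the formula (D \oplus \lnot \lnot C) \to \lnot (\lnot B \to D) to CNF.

(D \oplus \lnot \lnot C) \to \lnot (\lnot B \to D)
⇔ \lnot (D \oplus \lnot \lnot C) \lor \lnot (\lnot B \to D)   (eliminate \to)
⇔ \lnot ((D \lor \lnot \lnot C) \land \lnot (D \land \lnot \lnot C)) \lor \lnot (\lnot B \to D)   (expand \oplus)
⇔ \lnot ((D \lor \lnot \lnot C) \land \lnot (D \land \lnot \lnot C)) \lor \lnot (\lnot \lnot B \lor D)   (eliminate \to)
⇔ \lnot (D \lor \lnot \lnot C) \lor \lnot \lnot (D \land \lnot \lnot C) \lor \lnot (\lnot \lnot B \lor D)   (De Morgan)
⇔ (\lnot D \land \lnot \lnot \lnot C) \lor \lnot \lnot (D \land \lnot \lnot C) \lor \lnot (\lnot \lnot B \lor D)   (De Morgan)
⇔ (\lnot D \land \lnot C) \lor \lnot \lnot (D \land \lnot \lnot C) \lor \lnot (\lnot \lnot B \lor D)   (double negation)
⇔ (\lnot D \land \lnot C) \lor (D \land \lnot \lnot C) \lor \lnot (\lnot \lnot B \lor D)   (double negation)
⇔ (\lnot D \land \lnot C) \lor (D \land C) \lor \lnot (\lnot \lnot B \lor D)   (double negation)
⇔ (\lnot D \land \lnot C) \lor (D \land C) \lor (\lnot \lnot \lnot B \land \lnot D)   (De Morgan)
⇔ (\lnot D \land \lnot C) \lor (D \land C) \lor (\lnot B \land \lnot D)   (double negation)
⇔ (\lnot D \lor D \lor \lnot B) \land (\lnot D \lor D \lor \lnot D) \land (\lnot D \lor C \lor \lnot B) \land (\lnot D \lor C \lor \lnot D) \land (\lnot C \lor D \lor \lnot B) \land (\lnot C \lor D \lor \lnot D) \land (\lnot C \lor C \lor \lnot B) \land (\lnot C \lor C \lor \lnot D)   (distribute \lor over \land)
⇔ (\lnot D \lor C) \land (\lnot C \lor D \lor \lnot B)   (simplify)

(\lnot D \lor C) \land (\lnot C \lor D \lor \lnot B)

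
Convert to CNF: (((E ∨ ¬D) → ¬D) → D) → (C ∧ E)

(((E ∨ ¬D) → ¬D) → D) → (C ∧ E)
≡ ¬(((E ∨ ¬D) → ¬D) → D) ∨ (C ∧ E)   [eliminate →]
≡ ¬(¬((E ∨ ¬D) → ¬D) ∨ D) ∨ (C ∧ E)   [eliminate →]
≡ ¬(¬(¬(E ∨ ¬D) ∨ ¬D) ∨ D) ∨ (C ∧ E)   [eliminate →]
≡ (¬¬(¬(E ∨ ¬D) ∨ ¬D) ∧ ¬D) ∨ (C ∧ E)   [De Morgan]
≡ ((¬(E ∨ ¬D) ∨ ¬D) ∧ ¬D) ∨ (C ∧ E)   [double negation]
≡ (((¬E ∧ ¬¬D) ∨ ¬D) ∧ ¬D) ∨ (C ∧ E)   [De Morgan]
≡ (((¬E ∧ D) ∨ ¬D) ∧ ¬D) ∨ (C ∧ E)   [double negation]
≡ (¬E ∨ ¬D ∨ C) ∧ (¬E ∨ ¬D ∨ E) ∧ (D ∨ ¬D ∨ C) ∧ (D ∨ ¬D ∨ E) ∧ (¬D ∨ C) ∧ (¬D ∨ E)   [distribute ∨ over ∧]
≡ (¬D ∨ C) ∧ (¬D ∨ E)   [simplify]

(¬D ∨ C) ∧ (¬D ∨ E)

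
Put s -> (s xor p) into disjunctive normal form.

s -> (s xor p)
≡ ~s | (s xor p)
≡ ~s | (s & ~p) | (~s & p)
≡ ~s | (s & ~p)

~s | (s & ~p)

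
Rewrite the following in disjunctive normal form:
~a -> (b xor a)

a | (b & ~a)

~a -> (b xor a)
⇔ ~~a | (b xor a)   [eliminate ->]
⇔ ~~a | (b & ~a) | (~b & a)   [expand xor]
⇔ a | (b & ~a) | (~b & a)   [double negation]
⇔ a | (b & ~a)   [simplify]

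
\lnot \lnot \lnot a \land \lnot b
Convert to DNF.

\lnot a \land \lnot b

\lnot \lnot \lnot a \land \lnot b
⇔ \lnot a \land \lnot b   [double negation]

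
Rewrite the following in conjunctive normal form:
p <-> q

p <-> q
= (p -> q) & (q -> p)   — eliminate <->
= (~p | q) & (q -> p)   — eliminate ->
= (~p | q) & (~q | p)   — eliminate ->

(~p | q) & (~q | p)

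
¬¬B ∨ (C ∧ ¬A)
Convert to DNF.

¬¬B ∨ (C ∧ ¬A)
≡ B ∨ (C ∧ ¬A)   [double negation]

B ∨ (C ∧ ¬A)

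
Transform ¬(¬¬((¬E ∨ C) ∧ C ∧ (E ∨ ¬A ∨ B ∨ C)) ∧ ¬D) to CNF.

¬C ∨ D

¬(¬¬((¬E ∨ C) ∧ C ∧ (E ∨ ¬A ∨ B ∨ C)) ∧ ¬D)
≡ ¬¬¬((¬E ∨ C) ∧ C ∧ (E ∨ ¬A ∨ B ∨ C)) ∨ ¬¬D   — De Morgan
≡ ¬((¬E ∨ C) ∧ C ∧ (E ∨ ¬A ∨ B ∨ C)) ∨ ¬¬D   — double negation
≡ ¬(¬E ∨ C) ∨ ¬C ∨ ¬(E ∨ ¬A ∨ B ∨ C) ∨ ¬¬D   — De Morgan
≡ (¬¬E ∧ ¬C) ∨ ¬C ∨ ¬(E ∨ ¬A ∨ B ∨ C) ∨ ¬¬D   — De Morgan
≡ (E ∧ ¬C) ∨ ¬C ∨ ¬(E ∨ ¬A ∨ B ∨ C) ∨ ¬¬D   — double negation
≡ (E ∧ ¬C) ∨ ¬C ∨ (¬E ∧ ¬¬A ∧ ¬B ∧ ¬C) ∨ ¬¬D   — De Morgan
≡ (E ∧ ¬C) ∨ ¬C ∨ (¬E ∧ A ∧ ¬B ∧ ¬C) ∨ ¬¬D   — double negation
≡ (E ∧ ¬C) ∨ ¬C ∨ (¬E ∧ A ∧ ¬B ∧ ¬C) ∨ D   — double negation
≡ (E ∨ ¬C ∨ ¬E ∨ D) ∧ (E ∨ ¬C ∨ A ∨ D) ∧ (E ∨ ¬C ∨ ¬B ∨ D) ∧ (E ∨ ¬C ∨ ¬C ∨ D) ∧ (¬C ∨ ¬C ∨ ¬E ∨ D) ∧ (¬C ∨ ¬C ∨ A ∨ D) ∧ (¬C ∨ ¬C ∨ ¬B ∨ D) ∧ (¬C ∨ ¬C ∨ ¬C ∨ D)   — distribute ∨ over ∧
≡ ¬C ∨ D   — simplify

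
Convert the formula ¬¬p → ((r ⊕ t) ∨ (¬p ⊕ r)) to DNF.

¬p ∨ (r ∧ ¬t) ∨ (¬r ∧ t) ∨ (p ∧ r)

¬¬p → ((r ⊕ t) ∨ (¬p ⊕ r))
≡ ¬¬¬p ∨ (r ⊕ t) ∨ (¬p ⊕ r)
≡ ¬¬¬p ∨ (r ∧ ¬t) ∨ (¬r ∧ t) ∨ (¬p ⊕ r)
≡ ¬¬¬p ∨ (r ∧ ¬t) ∨ (¬r ∧ t) ∨ (¬p ∧ ¬r) ∨ (¬¬p ∧ r)
≡ ¬p ∨ (r ∧ ¬t) ∨ (¬r ∧ t) ∨ (¬p ∧ ¬r) ∨ (¬¬p ∧ r)
≡ ¬p ∨ (r ∧ ¬t) ∨ (¬r ∧ t) ∨ (¬p ∧ ¬r) ∨ (p ∧ r)
≡ ¬p ∨ (r ∧ ¬t) ∨ (¬r ∧ t) ∨ (p ∧ r)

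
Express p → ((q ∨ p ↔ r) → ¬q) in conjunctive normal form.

p → ((q ∨ p ↔ r) → ¬q)
⇔ ¬p ∨ ((q ∨ p ↔ r) → ¬q)   (eliminate →)
⇔ ¬p ∨ ¬(q ∨ p ↔ r) ∨ ¬q   (eliminate →)
⇔ ¬p ∨ ¬((q ∨ p → r) ∧ (r → q ∨ p)) ∨ ¬q   (eliminate ↔)
⇔ ¬p ∨ ¬((¬(q ∨ p) ∨ r) ∧ (r → q ∨ p)) ∨ ¬q   (eliminate →)
⇔ ¬p ∨ ¬((¬(q ∨ p) ∨ r) ∧ (¬r ∨ q ∨ p)) ∨ ¬q   (eliminate →)
⇔ ¬p ∨ ¬(¬(q ∨ p) ∨ r) ∨ ¬(¬r ∨ q ∨ p) ∨ ¬q   (De Morgan)
⇔ ¬p ∨ ¬¬(q ∨ p) ∧ ¬r ∨ ¬(¬r ∨ q ∨ p) ∨ ¬q   (De Morgan)
⇔ ¬p ∨ (q ∨ p) ∧ ¬r ∨ ¬(¬r ∨ q ∨ p) ∨ ¬q   (double negation)
⇔ ¬p ∨ (q ∨ p) ∧ ¬r ∨ ¬¬r ∧ ¬q ∧ ¬p ∨ ¬q   (De Morgan)
⇔ ¬p ∨ (q ∨ p) ∧ ¬r ∨ r ∧ ¬q ∧ ¬p ∨ ¬q   (double negation)
⇔ (¬p ∨ q ∨ p ∨ r ∨ ¬q) ∧ (¬p ∨ q ∨ p ∨ ¬q ∨ ¬q) ∧ (¬p ∨ q ∨ p ∨ ¬p ∨ ¬q) ∧ (¬p ∨ ¬r ∨ r ∨ ¬q) ∧ (¬p ∨ ¬r ∨ ¬q ∨ ¬q) ∧ (¬p ∨ ¬r ∨ ¬p ∨ ¬q)   (distribute ∨ over ∧)
⇔ ¬p ∨ ¬r ∨ ¬q   (simplify)

¬p ∨ ¬r ∨ ¬q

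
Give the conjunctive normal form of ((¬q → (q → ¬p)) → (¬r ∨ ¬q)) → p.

(r ∨ p) ∧ (q ∨ p)

((¬q → (q → ¬p)) → (¬r ∨ ¬q)) → p
= ¬((¬q → (q → ¬p)) → (¬r ∨ ¬q)) ∨ p   (eliminate →)
= ¬(¬(¬q → (q → ¬p)) ∨ ¬r ∨ ¬q) ∨ p   (eliminate →)
= ¬(¬(¬¬q ∨ (q → ¬p)) ∨ ¬r ∨ ¬q) ∨ p   (eliminate →)
= ¬(¬(¬¬q ∨ ¬q ∨ ¬p) ∨ ¬r ∨ ¬q) ∨ p   (eliminate →)
= (¬¬(¬¬q ∨ ¬q ∨ ¬p) ∧ ¬¬r ∧ ¬¬q) ∨ p   (De Morgan)
= ((¬¬q ∨ ¬q ∨ ¬p) ∧ ¬¬r ∧ ¬¬q) ∨ p   (double negation)
= ((q ∨ ¬q ∨ ¬p) ∧ ¬¬r ∧ ¬¬q) ∨ p   (double negation)
= ((q ∨ ¬q ∨ ¬p) ∧ r ∧ ¬¬q) ∨ p   (double negation)
= ((q ∨ ¬q ∨ ¬p) ∧ r ∧ q) ∨ p   (double negation)
= (q ∨ ¬q ∨ ¬p ∨ p) ∧ (r ∨ p) ∧ (q ∨ p)   (distribute ∨ over ∧)
= (r ∨ p) ∧ (q ∨ p)   (simplify)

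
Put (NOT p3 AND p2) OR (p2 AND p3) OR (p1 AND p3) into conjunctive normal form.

(p2 OR p1) AND (p2 OR p3)

(NOT p3 AND p2) OR (p2 AND p3) OR (p1 AND p3)
≡ (NOT p3 OR p2 OR p1) AND (NOT p3 OR p2 OR p3) AND (NOT p3 OR p3 OR p1) AND (NOT p3 OR p3 OR p3) AND (p2 OR p2 OR p1) AND (p2 OR p2 OR p3) AND (p2 OR p3 OR p1) AND (p2 OR p3 OR p3)   (distribute OR over AND)
≡ (p2 OR p1) AND (p2 OR p3)   (simplify)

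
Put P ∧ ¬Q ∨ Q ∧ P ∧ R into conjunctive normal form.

P ∧ ¬Q ∨ Q ∧ P ∧ R
≡ (P ∨ Q) ∧ (P ∨ P) ∧ (P ∨ R) ∧ (¬Q ∨ Q) ∧ (¬Q ∨ P) ∧ (¬Q ∨ R)   — distribute ∨ over ∧
≡ P ∧ (¬Q ∨ R)   — simplify

P ∧ (¬Q ∨ R)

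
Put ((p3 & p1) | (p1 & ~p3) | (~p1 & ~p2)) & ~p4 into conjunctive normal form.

(p1 | ~p2) & ~p4

((p3 & p1) | (p1 & ~p3) | (~p1 & ~p2)) & ~p4
≡ (p3 | p1 | ~p1) & (p3 | p1 | ~p2) & (p3 | ~p3 | ~p1) & (p3 | ~p3 | ~p2) & (p1 | p1 | ~p1) & (p1 | p1 | ~p2) & (p1 | ~p3 | ~p1) & (p1 | ~p3 | ~p2) & ~p4   [distribute | over &]
≡ (p1 | ~p2) & ~p4   [simplify]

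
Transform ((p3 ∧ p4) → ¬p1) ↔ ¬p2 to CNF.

((p3 ∧ p4) → ¬p1) ↔ ¬p2
≡ (((p3 ∧ p4) → ¬p1) → ¬p2) ∧ (¬p2 → ((p3 ∧ p4) → ¬p1))   — eliminate ↔
≡ (¬((p3 ∧ p4) → ¬p1) ∨ ¬p2) ∧ (¬p2 → ((p3 ∧ p4) → ¬p1))   — eliminate →
≡ (¬(¬(p3 ∧ p4) ∨ ¬p1) ∨ ¬p2) ∧ (¬p2 → ((p3 ∧ p4) → ¬p1))   — eliminate →
≡ (¬(¬(p3 ∧ p4) ∨ ¬p1) ∨ ¬p2) ∧ (¬¬p2 ∨ ((p3 ∧ p4) → ¬p1))   — eliminate →
≡ (¬(¬(p3 ∧ p4) ∨ ¬p1) ∨ ¬p2) ∧ (¬¬p2 ∨ ¬(p3 ∧ p4) ∨ ¬p1)   — eliminate →
≡ ((¬¬(p3 ∧ p4) ∧ ¬¬p1) ∨ ¬p2) ∧ (¬¬p2 ∨ ¬(p3 ∧ p4) ∨ ¬p1)   — De Morgan
≡ ((p3 ∧ p4 ∧ ¬¬p1) ∨ ¬p2) ∧ (¬¬p2 ∨ ¬(p3 ∧ p4) ∨ ¬p1)   — double negation
≡ ((p3 ∧ p4 ∧ p1) ∨ ¬p2) ∧ (¬¬p2 ∨ ¬(p3 ∧ p4) ∨ ¬p1)   — double negation
≡ ((p3 ∧ p4 ∧ p1) ∨ ¬p2) ∧ (p2 ∨ ¬(p3 ∧ p4) ∨ ¬p1)   — double negation
≡ ((p3 ∧ p4 ∧ p1) ∨ ¬p2) ∧ (p2 ∨ ¬p3 ∨ ¬p4 ∨ ¬p1)   — De Morgan
≡ (p3 ∨ ¬p2) ∧ (p4 ∨ ¬p2) ∧ (p1 ∨ ¬p2) ∧ (p2 ∨ ¬p3 ∨ ¬p4 ∨ ¬p1)   — distribute ∨ over ∧

(p3 ∨ ¬p2) ∧ (p4 ∨ ¬p2) ∧ (p1 ∨ ¬p2) ∧ (p2 ∨ ¬p3 ∨ ¬p4 ∨ ¬p1)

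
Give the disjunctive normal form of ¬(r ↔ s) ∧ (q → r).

¬(r ↔ s) ∧ (q → r)
⇔ ¬((r → s) ∧ (s → r)) ∧ (q → r)   [eliminate ↔]
⇔ ¬((¬r ∨ s) ∧ (s → r)) ∧ (q → r)   [eliminate →]
⇔ ¬((¬r ∨ s) ∧ (¬s ∨ r)) ∧ (q → r)   [eliminate →]
⇔ ¬((¬r ∨ s) ∧ (¬s ∨ r)) ∧ (¬q ∨ r)   [eliminate →]
⇔ (¬(¬r ∨ s) ∨ ¬(¬s ∨ r)) ∧ (¬q ∨ r)   [De Morgan]
⇔ ((¬¬r ∧ ¬s) ∨ ¬(¬s ∨ r)) ∧ (¬q ∨ r)   [De Morgan]
⇔ ((r ∧ ¬s) ∨ ¬(¬s ∨ r)) ∧ (¬q ∨ r)   [double negation]
⇔ ((r ∧ ¬s) ∨ (¬¬s ∧ ¬r)) ∧ (¬q ∨ r)   [De Morgan]
⇔ ((r ∧ ¬s) ∨ (s ∧ ¬r)) ∧ (¬q ∨ r)   [double negation]
⇔ (r ∧ ¬s ∧ ¬q) ∨ (r ∧ ¬s ∧ r) ∨ (s ∧ ¬r ∧ ¬q) ∨ (s ∧ ¬r ∧ r)   [distribute ∧ over ∨]
⇔ (r ∧ ¬s) ∨ (s ∧ ¬r ∧ ¬q)   [simplify]

(r ∧ ¬s) ∨ (s ∧ ¬r ∧ ¬q)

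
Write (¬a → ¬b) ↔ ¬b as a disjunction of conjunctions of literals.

(¬a ∧ b) ∨ ¬b

(¬a → ¬b) ↔ ¬b
≡ ((¬a → ¬b) → ¬b) ∧ (¬b → (¬a → ¬b))   [eliminate ↔]
≡ (¬(¬a → ¬b) ∨ ¬b) ∧ (¬b → (¬a → ¬b))   [eliminate →]
≡ (¬(¬¬a ∨ ¬b) ∨ ¬b) ∧ (¬b → (¬a → ¬b))   [eliminate →]
≡ (¬(¬¬a ∨ ¬b) ∨ ¬b) ∧ (¬¬b ∨ (¬a → ¬b))   [eliminate →]
≡ (¬(¬¬a ∨ ¬b) ∨ ¬b) ∧ (¬¬b ∨ ¬¬a ∨ ¬b)   [eliminate →]
≡ ((¬¬¬a ∧ ¬¬b) ∨ ¬b) ∧ (¬¬b ∨ ¬¬a ∨ ¬b)   [De Morgan]
≡ ((¬a ∧ ¬¬b) ∨ ¬b) ∧ (¬¬b ∨ ¬¬a ∨ ¬b)   [double negation]
≡ ((¬a ∧ b) ∨ ¬b) ∧ (¬¬b ∨ ¬¬a ∨ ¬b)   [double negation]
≡ ((¬a ∧ b) ∨ ¬b) ∧ (b ∨ ¬¬a ∨ ¬b)   [double negation]
≡ ((¬a ∧ b) ∨ ¬b) ∧ (b ∨ a ∨ ¬b)   [double negation]
≡ (¬a ∧ b ∧ b) ∨ (¬a ∧ b ∧ a) ∨ (¬a ∧ b ∧ ¬b) ∨ (¬b ∧ b) ∨ (¬b ∧ a) ∨ (¬b ∧ ¬b)   [distribute ∧ over ∨]
≡ (¬a ∧ b) ∨ ¬b   [simplify]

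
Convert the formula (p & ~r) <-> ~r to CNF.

r | p

(p & ~r) <-> ~r
= ((p & ~r) -> ~r) & (~r -> (p & ~r))   (eliminate <->)
= (~(p & ~r) | ~r) & (~r -> (p & ~r))   (eliminate ->)
= (~(p & ~r) | ~r) & (~~r | (p & ~r))   (eliminate ->)
= (~p | ~~r | ~r) & (~~r | (p & ~r))   (De Morgan)
= (~p | r | ~r) & (~~r | (p & ~r))   (double negation)
= (~p | r | ~r) & (r | (p & ~r))   (double negation)
= (~p | r | ~r) & (r | p) & (r | ~r)   (distribute | over &)
= r | p   (simplify)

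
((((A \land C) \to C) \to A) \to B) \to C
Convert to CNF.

((((A \land C) \to C) \to A) \to B) \to C
= \lnot ((((A \land C) \to C) \to A) \to B) \lor C   [eliminate \to]
= \lnot (\lnot (((A \land C) \to C) \to A) \lor B) \lor C   [eliminate \to]
= \lnot (\lnot (\lnot ((A \land C) \to C) \lor A) \lor B) \lor C   [eliminate \to]
= \lnot (\lnot (\lnot (\lnot (A \land C) \lor C) \lor A) \lor B) \lor C   [eliminate \to]
= (\lnot \lnot (\lnot (\lnot (A \land C) \lor C) \lor A) \land \lnot B) \lor C   [De Morgan]
= ((\lnot (\lnot (A \land C) \lor C) \lor A) \land \lnot B) \lor C   [double negation]
= (((\lnot \lnot (A \land C) \land \lnot C) \lor A) \land \lnot B) \lor C   [De Morgan]
= (((A \land C \land \lnot C) \lor A) \land \lnot B) \lor C   [double negation]
= (A \lor A \lor C) \land (C \lor A \lor C) \land (\lnot C \lor A \lor C) \land (\lnot B \lor C)   [distribute \lor over \land]
= (A \lor C) \land (\lnot B \lor C)   [simplify]

(A \lor C) \land (\lnot B \lor C)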